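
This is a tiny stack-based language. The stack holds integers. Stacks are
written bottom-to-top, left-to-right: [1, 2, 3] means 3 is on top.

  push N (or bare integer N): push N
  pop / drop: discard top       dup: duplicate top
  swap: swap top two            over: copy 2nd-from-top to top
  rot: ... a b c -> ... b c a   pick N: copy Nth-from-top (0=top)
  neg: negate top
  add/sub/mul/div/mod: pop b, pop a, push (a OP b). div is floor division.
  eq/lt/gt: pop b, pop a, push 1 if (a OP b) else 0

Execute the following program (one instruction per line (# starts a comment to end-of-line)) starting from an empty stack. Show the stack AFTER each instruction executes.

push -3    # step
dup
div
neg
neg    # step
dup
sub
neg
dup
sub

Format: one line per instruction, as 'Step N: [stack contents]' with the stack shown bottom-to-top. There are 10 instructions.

Step 1: [-3]
Step 2: [-3, -3]
Step 3: [1]
Step 4: [-1]
Step 5: [1]
Step 6: [1, 1]
Step 7: [0]
Step 8: [0]
Step 9: [0, 0]
Step 10: [0]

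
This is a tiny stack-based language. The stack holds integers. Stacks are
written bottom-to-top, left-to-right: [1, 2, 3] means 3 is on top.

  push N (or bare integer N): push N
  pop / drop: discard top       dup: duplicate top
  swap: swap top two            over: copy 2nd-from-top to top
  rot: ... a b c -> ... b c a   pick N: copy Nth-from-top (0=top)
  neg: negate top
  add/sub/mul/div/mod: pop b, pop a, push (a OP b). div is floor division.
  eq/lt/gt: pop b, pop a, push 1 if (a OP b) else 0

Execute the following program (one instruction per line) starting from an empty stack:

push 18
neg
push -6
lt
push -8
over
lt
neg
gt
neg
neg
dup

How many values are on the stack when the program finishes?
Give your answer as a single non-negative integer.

Answer: 2

Derivation:
After 'push 18': stack = [18] (depth 1)
After 'neg': stack = [-18] (depth 1)
After 'push -6': stack = [-18, -6] (depth 2)
After 'lt': stack = [1] (depth 1)
After 'push -8': stack = [1, -8] (depth 2)
After 'over': stack = [1, -8, 1] (depth 3)
After 'lt': stack = [1, 1] (depth 2)
After 'neg': stack = [1, -1] (depth 2)
After 'gt': stack = [1] (depth 1)
After 'neg': stack = [-1] (depth 1)
After 'neg': stack = [1] (depth 1)
After 'dup': stack = [1, 1] (depth 2)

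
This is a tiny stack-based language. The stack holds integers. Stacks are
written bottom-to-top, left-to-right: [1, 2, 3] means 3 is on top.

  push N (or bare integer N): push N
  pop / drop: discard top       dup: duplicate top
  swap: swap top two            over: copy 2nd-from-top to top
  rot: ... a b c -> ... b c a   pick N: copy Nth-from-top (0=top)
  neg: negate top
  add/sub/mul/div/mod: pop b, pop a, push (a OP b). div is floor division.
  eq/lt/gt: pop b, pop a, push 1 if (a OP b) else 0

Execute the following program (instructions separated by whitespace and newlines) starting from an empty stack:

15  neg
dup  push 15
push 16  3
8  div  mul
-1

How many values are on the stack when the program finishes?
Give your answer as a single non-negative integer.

After 'push 15': stack = [15] (depth 1)
After 'neg': stack = [-15] (depth 1)
After 'dup': stack = [-15, -15] (depth 2)
After 'push 15': stack = [-15, -15, 15] (depth 3)
After 'push 16': stack = [-15, -15, 15, 16] (depth 4)
After 'push 3': stack = [-15, -15, 15, 16, 3] (depth 5)
After 'push 8': stack = [-15, -15, 15, 16, 3, 8] (depth 6)
After 'div': stack = [-15, -15, 15, 16, 0] (depth 5)
After 'mul': stack = [-15, -15, 15, 0] (depth 4)
After 'push -1': stack = [-15, -15, 15, 0, -1] (depth 5)

Answer: 5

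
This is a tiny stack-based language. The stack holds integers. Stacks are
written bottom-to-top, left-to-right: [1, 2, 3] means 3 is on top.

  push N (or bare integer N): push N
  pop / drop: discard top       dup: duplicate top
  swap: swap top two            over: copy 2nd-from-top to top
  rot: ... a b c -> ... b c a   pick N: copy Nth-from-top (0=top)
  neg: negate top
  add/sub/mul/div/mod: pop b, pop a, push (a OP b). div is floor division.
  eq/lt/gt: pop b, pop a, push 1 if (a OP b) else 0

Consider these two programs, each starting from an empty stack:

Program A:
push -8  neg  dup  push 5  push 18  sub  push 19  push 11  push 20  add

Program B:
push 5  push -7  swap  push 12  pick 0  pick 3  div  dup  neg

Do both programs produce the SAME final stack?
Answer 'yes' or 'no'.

Program A trace:
  After 'push -8': [-8]
  After 'neg': [8]
  After 'dup': [8, 8]
  After 'push 5': [8, 8, 5]
  After 'push 18': [8, 8, 5, 18]
  After 'sub': [8, 8, -13]
  After 'push 19': [8, 8, -13, 19]
  After 'push 11': [8, 8, -13, 19, 11]
  After 'push 20': [8, 8, -13, 19, 11, 20]
  After 'add': [8, 8, -13, 19, 31]
Program A final stack: [8, 8, -13, 19, 31]

Program B trace:
  After 'push 5': [5]
  After 'push -7': [5, -7]
  After 'swap': [-7, 5]
  After 'push 12': [-7, 5, 12]
  After 'pick 0': [-7, 5, 12, 12]
  After 'pick 3': [-7, 5, 12, 12, -7]
  After 'div': [-7, 5, 12, -2]
  After 'dup': [-7, 5, 12, -2, -2]
  After 'neg': [-7, 5, 12, -2, 2]
Program B final stack: [-7, 5, 12, -2, 2]
Same: no

Answer: no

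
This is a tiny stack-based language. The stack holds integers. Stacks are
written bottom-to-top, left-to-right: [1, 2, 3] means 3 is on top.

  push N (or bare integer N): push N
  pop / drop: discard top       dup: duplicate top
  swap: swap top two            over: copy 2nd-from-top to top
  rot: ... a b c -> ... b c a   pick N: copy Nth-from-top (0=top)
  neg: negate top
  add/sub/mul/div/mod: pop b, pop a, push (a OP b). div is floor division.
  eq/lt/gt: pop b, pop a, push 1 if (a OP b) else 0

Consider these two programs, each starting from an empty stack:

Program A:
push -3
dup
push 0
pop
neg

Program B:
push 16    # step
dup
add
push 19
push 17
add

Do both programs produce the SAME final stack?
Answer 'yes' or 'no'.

Answer: no

Derivation:
Program A trace:
  After 'push -3': [-3]
  After 'dup': [-3, -3]
  After 'push 0': [-3, -3, 0]
  After 'pop': [-3, -3]
  After 'neg': [-3, 3]
Program A final stack: [-3, 3]

Program B trace:
  After 'push 16': [16]
  After 'dup': [16, 16]
  After 'add': [32]
  After 'push 19': [32, 19]
  After 'push 17': [32, 19, 17]
  After 'add': [32, 36]
Program B final stack: [32, 36]
Same: no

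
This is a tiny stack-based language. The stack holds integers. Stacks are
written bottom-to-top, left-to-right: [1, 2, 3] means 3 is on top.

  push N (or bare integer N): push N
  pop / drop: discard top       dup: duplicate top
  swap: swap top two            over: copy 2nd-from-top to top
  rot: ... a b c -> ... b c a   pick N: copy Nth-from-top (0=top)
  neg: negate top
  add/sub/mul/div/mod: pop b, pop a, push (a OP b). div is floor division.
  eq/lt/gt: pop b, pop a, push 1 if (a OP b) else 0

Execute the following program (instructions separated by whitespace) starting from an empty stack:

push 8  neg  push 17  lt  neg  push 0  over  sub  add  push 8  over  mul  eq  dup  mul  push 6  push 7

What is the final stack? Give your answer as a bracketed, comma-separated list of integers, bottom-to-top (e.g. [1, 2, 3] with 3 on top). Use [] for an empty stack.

After 'push 8': [8]
After 'neg': [-8]
After 'push 17': [-8, 17]
After 'lt': [1]
After 'neg': [-1]
After 'push 0': [-1, 0]
After 'over': [-1, 0, -1]
After 'sub': [-1, 1]
After 'add': [0]
After 'push 8': [0, 8]
After 'over': [0, 8, 0]
After 'mul': [0, 0]
After 'eq': [1]
After 'dup': [1, 1]
After 'mul': [1]
After 'push 6': [1, 6]
After 'push 7': [1, 6, 7]

Answer: [1, 6, 7]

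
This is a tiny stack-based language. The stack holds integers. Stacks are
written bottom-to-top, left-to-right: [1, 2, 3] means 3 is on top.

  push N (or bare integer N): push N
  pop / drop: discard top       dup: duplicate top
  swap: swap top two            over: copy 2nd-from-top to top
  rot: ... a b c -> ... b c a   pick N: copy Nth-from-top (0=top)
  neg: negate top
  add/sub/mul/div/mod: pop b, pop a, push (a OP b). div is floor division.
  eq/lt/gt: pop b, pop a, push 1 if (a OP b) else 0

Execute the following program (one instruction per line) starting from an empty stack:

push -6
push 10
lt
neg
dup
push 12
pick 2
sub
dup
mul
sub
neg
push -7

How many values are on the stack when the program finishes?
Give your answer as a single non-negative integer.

After 'push -6': stack = [-6] (depth 1)
After 'push 10': stack = [-6, 10] (depth 2)
After 'lt': stack = [1] (depth 1)
After 'neg': stack = [-1] (depth 1)
After 'dup': stack = [-1, -1] (depth 2)
After 'push 12': stack = [-1, -1, 12] (depth 3)
After 'pick 2': stack = [-1, -1, 12, -1] (depth 4)
After 'sub': stack = [-1, -1, 13] (depth 3)
After 'dup': stack = [-1, -1, 13, 13] (depth 4)
After 'mul': stack = [-1, -1, 169] (depth 3)
After 'sub': stack = [-1, -170] (depth 2)
After 'neg': stack = [-1, 170] (depth 2)
After 'push -7': stack = [-1, 170, -7] (depth 3)

Answer: 3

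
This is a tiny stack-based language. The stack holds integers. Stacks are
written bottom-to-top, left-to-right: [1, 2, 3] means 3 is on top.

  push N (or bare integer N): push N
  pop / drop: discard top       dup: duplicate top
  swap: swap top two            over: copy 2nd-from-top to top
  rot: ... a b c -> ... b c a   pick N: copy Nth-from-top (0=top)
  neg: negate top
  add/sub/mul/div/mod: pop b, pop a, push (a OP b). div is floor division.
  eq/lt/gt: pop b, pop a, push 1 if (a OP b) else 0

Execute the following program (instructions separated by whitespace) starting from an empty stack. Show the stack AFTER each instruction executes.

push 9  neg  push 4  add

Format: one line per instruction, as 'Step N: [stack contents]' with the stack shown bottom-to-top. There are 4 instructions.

Step 1: [9]
Step 2: [-9]
Step 3: [-9, 4]
Step 4: [-5]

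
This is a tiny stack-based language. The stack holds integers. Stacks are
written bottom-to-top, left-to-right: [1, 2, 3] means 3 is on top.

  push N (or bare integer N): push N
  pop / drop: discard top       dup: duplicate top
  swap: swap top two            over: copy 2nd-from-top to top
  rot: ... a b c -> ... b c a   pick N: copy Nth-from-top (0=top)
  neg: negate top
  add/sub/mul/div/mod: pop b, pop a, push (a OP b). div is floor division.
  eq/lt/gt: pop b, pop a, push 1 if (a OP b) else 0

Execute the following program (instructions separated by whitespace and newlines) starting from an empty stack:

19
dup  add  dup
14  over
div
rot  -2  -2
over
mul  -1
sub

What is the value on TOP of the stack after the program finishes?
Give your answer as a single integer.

Answer: 5

Derivation:
After 'push 19': [19]
After 'dup': [19, 19]
After 'add': [38]
After 'dup': [38, 38]
After 'push 14': [38, 38, 14]
After 'over': [38, 38, 14, 38]
After 'div': [38, 38, 0]
After 'rot': [38, 0, 38]
After 'push -2': [38, 0, 38, -2]
After 'push -2': [38, 0, 38, -2, -2]
After 'over': [38, 0, 38, -2, -2, -2]
After 'mul': [38, 0, 38, -2, 4]
After 'push -1': [38, 0, 38, -2, 4, -1]
After 'sub': [38, 0, 38, -2, 5]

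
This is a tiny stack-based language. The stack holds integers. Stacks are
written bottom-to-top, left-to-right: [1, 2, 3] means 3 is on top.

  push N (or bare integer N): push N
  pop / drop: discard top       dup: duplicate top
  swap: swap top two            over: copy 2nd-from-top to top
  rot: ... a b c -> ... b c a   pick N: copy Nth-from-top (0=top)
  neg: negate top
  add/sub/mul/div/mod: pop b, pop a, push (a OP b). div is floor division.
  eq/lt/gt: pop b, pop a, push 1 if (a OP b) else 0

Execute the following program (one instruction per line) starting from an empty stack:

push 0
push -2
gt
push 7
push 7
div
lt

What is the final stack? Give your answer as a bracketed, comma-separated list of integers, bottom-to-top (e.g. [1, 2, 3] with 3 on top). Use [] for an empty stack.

Answer: [0]

Derivation:
After 'push 0': [0]
After 'push -2': [0, -2]
After 'gt': [1]
After 'push 7': [1, 7]
After 'push 7': [1, 7, 7]
After 'div': [1, 1]
After 'lt': [0]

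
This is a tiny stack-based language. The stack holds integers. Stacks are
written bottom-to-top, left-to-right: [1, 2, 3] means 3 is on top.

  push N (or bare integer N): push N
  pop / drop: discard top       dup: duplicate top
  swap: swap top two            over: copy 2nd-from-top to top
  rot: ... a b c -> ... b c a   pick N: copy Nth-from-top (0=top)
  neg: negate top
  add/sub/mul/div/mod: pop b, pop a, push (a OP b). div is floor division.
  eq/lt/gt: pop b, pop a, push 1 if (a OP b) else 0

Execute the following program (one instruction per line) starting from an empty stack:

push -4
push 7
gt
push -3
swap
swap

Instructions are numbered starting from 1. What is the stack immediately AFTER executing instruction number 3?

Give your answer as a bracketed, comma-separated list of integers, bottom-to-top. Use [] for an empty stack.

Step 1 ('push -4'): [-4]
Step 2 ('push 7'): [-4, 7]
Step 3 ('gt'): [0]

Answer: [0]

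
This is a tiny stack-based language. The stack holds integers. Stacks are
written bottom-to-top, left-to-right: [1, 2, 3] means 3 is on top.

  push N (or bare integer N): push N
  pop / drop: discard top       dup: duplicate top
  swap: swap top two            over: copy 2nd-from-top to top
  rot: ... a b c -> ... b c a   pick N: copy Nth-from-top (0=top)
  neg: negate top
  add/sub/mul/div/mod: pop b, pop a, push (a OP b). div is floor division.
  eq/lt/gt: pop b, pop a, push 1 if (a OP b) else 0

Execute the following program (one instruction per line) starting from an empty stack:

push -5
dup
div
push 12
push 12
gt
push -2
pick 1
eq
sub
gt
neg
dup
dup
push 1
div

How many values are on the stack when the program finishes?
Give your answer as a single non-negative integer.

After 'push -5': stack = [-5] (depth 1)
After 'dup': stack = [-5, -5] (depth 2)
After 'div': stack = [1] (depth 1)
After 'push 12': stack = [1, 12] (depth 2)
After 'push 12': stack = [1, 12, 12] (depth 3)
After 'gt': stack = [1, 0] (depth 2)
After 'push -2': stack = [1, 0, -2] (depth 3)
After 'pick 1': stack = [1, 0, -2, 0] (depth 4)
After 'eq': stack = [1, 0, 0] (depth 3)
After 'sub': stack = [1, 0] (depth 2)
After 'gt': stack = [1] (depth 1)
After 'neg': stack = [-1] (depth 1)
After 'dup': stack = [-1, -1] (depth 2)
After 'dup': stack = [-1, -1, -1] (depth 3)
After 'push 1': stack = [-1, -1, -1, 1] (depth 4)
After 'div': stack = [-1, -1, -1] (depth 3)

Answer: 3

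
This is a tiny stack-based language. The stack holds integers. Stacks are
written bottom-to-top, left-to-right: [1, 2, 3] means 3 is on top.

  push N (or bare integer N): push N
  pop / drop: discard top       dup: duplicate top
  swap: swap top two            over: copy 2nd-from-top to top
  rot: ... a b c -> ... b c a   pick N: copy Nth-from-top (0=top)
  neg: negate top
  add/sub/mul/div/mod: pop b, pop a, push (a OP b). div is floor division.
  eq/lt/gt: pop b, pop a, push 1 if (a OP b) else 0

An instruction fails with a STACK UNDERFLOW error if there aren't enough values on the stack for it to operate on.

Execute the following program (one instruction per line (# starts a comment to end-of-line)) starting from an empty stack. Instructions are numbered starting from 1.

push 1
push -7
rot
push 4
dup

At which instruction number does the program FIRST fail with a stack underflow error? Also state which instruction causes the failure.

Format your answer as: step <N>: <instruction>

Answer: step 3: rot

Derivation:
Step 1 ('push 1'): stack = [1], depth = 1
Step 2 ('push -7'): stack = [1, -7], depth = 2
Step 3 ('rot'): needs 3 value(s) but depth is 2 — STACK UNDERFLOW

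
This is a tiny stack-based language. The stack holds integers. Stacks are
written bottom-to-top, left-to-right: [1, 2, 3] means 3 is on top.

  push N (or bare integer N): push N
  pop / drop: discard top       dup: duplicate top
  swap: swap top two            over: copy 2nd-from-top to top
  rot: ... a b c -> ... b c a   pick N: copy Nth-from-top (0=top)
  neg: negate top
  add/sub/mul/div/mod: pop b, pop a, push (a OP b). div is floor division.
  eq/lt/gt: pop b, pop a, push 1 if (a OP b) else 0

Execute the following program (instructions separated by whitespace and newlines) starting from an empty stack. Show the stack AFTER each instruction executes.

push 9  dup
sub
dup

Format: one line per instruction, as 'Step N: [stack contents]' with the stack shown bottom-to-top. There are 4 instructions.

Step 1: [9]
Step 2: [9, 9]
Step 3: [0]
Step 4: [0, 0]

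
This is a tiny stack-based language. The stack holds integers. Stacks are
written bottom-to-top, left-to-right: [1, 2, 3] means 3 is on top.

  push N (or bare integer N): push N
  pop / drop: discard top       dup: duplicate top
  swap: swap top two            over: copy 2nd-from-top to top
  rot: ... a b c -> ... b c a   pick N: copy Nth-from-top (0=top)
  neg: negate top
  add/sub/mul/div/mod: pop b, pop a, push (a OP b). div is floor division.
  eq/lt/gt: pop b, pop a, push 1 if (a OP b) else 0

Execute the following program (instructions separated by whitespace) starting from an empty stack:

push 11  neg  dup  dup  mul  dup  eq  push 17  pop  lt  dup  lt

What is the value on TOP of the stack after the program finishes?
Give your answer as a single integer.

Answer: 0

Derivation:
After 'push 11': [11]
After 'neg': [-11]
After 'dup': [-11, -11]
After 'dup': [-11, -11, -11]
After 'mul': [-11, 121]
After 'dup': [-11, 121, 121]
After 'eq': [-11, 1]
After 'push 17': [-11, 1, 17]
After 'pop': [-11, 1]
After 'lt': [1]
After 'dup': [1, 1]
After 'lt': [0]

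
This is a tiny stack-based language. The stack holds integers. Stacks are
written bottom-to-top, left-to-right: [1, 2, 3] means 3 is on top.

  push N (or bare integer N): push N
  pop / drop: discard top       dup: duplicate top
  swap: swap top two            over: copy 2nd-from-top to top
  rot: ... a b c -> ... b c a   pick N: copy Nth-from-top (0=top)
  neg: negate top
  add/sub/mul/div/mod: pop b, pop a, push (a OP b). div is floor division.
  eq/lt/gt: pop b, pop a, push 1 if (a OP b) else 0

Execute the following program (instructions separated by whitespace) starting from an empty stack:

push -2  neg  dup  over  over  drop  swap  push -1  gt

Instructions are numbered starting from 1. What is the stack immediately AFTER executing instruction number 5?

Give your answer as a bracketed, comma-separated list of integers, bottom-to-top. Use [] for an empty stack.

Answer: [2, 2, 2, 2]

Derivation:
Step 1 ('push -2'): [-2]
Step 2 ('neg'): [2]
Step 3 ('dup'): [2, 2]
Step 4 ('over'): [2, 2, 2]
Step 5 ('over'): [2, 2, 2, 2]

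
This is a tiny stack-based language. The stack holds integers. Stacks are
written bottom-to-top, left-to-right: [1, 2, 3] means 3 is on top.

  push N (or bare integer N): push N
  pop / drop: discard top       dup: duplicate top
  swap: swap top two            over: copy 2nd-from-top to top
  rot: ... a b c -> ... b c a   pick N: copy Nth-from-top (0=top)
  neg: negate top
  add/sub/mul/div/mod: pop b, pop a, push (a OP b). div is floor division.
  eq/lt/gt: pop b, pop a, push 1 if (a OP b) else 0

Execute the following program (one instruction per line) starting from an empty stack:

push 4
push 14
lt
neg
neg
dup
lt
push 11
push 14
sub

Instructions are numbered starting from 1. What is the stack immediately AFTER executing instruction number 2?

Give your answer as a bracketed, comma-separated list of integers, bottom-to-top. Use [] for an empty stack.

Answer: [4, 14]

Derivation:
Step 1 ('push 4'): [4]
Step 2 ('push 14'): [4, 14]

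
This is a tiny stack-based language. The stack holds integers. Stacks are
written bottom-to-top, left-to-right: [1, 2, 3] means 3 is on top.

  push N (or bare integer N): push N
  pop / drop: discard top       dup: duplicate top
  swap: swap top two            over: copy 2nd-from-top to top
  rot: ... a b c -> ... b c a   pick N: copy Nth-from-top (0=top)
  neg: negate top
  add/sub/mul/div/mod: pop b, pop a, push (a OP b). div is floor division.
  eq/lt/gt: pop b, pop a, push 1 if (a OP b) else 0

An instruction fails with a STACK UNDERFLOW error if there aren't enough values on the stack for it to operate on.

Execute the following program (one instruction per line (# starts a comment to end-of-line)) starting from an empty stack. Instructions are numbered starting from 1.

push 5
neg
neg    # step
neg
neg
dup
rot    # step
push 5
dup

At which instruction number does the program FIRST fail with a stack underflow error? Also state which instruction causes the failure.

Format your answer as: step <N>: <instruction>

Step 1 ('push 5'): stack = [5], depth = 1
Step 2 ('neg'): stack = [-5], depth = 1
Step 3 ('neg'): stack = [5], depth = 1
Step 4 ('neg'): stack = [-5], depth = 1
Step 5 ('neg'): stack = [5], depth = 1
Step 6 ('dup'): stack = [5, 5], depth = 2
Step 7 ('rot'): needs 3 value(s) but depth is 2 — STACK UNDERFLOW

Answer: step 7: rot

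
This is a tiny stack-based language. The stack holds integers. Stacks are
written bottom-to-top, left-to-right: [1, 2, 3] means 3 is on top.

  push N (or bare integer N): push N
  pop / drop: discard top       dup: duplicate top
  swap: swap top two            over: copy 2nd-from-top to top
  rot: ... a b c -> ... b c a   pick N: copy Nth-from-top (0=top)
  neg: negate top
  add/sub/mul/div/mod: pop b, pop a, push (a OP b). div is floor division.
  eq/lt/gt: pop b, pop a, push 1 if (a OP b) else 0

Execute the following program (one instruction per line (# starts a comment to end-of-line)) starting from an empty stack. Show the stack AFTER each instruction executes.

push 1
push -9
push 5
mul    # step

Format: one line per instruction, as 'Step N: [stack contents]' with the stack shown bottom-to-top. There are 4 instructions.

Step 1: [1]
Step 2: [1, -9]
Step 3: [1, -9, 5]
Step 4: [1, -45]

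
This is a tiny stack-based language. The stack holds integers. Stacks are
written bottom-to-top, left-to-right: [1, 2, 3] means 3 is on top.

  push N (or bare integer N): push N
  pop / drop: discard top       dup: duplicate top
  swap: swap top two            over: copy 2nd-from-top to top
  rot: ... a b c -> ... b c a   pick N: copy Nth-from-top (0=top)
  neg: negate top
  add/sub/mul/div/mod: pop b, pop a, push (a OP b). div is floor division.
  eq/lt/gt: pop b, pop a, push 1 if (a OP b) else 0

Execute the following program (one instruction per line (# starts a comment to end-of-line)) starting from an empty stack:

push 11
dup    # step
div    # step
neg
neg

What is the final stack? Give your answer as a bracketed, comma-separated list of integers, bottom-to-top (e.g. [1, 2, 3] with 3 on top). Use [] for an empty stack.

Answer: [1]

Derivation:
After 'push 11': [11]
After 'dup': [11, 11]
After 'div': [1]
After 'neg': [-1]
After 'neg': [1]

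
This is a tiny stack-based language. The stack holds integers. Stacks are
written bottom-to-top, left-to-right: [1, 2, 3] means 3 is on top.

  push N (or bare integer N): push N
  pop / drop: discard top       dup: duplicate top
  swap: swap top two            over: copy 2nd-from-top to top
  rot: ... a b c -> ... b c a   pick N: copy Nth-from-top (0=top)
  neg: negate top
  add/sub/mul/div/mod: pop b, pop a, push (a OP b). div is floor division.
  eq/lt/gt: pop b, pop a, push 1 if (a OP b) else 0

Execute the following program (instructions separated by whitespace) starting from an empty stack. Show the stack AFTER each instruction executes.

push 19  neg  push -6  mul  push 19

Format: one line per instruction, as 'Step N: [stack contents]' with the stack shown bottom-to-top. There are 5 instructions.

Step 1: [19]
Step 2: [-19]
Step 3: [-19, -6]
Step 4: [114]
Step 5: [114, 19]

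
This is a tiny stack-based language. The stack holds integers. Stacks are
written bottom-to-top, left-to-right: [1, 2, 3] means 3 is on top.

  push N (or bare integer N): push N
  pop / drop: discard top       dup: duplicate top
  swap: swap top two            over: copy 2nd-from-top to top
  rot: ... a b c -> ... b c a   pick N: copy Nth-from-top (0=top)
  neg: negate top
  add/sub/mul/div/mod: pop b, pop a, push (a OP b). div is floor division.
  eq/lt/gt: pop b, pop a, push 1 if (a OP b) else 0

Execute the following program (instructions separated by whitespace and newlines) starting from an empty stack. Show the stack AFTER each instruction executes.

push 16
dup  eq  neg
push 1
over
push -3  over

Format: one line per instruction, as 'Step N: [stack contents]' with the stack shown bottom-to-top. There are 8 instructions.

Step 1: [16]
Step 2: [16, 16]
Step 3: [1]
Step 4: [-1]
Step 5: [-1, 1]
Step 6: [-1, 1, -1]
Step 7: [-1, 1, -1, -3]
Step 8: [-1, 1, -1, -3, -1]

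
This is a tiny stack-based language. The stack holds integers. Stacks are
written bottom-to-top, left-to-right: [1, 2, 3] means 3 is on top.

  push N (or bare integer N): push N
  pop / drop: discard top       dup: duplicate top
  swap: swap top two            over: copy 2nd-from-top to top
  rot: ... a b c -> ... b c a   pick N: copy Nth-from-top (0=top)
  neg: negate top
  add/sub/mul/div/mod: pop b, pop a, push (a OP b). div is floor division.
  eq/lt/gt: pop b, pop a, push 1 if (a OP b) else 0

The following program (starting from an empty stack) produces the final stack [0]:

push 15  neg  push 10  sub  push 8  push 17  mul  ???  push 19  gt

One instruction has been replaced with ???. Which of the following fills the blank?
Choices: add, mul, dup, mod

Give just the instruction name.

Stack before ???: [-25, 136]
Stack after ???:  [-3400]
Checking each choice:
  add: produces [1]
  mul: MATCH
  dup: produces [-25, 136, 1]
  mod: produces [1]


Answer: mul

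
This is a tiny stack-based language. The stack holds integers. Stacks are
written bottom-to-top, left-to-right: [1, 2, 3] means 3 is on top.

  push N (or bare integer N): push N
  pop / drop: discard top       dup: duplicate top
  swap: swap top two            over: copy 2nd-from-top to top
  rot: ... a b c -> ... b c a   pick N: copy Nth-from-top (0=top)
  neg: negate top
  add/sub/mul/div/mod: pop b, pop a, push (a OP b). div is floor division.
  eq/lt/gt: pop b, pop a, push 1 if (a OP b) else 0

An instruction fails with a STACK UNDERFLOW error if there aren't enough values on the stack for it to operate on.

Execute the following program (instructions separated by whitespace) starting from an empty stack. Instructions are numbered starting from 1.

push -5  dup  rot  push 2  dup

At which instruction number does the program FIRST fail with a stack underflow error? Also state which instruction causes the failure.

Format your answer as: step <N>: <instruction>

Answer: step 3: rot

Derivation:
Step 1 ('push -5'): stack = [-5], depth = 1
Step 2 ('dup'): stack = [-5, -5], depth = 2
Step 3 ('rot'): needs 3 value(s) but depth is 2 — STACK UNDERFLOW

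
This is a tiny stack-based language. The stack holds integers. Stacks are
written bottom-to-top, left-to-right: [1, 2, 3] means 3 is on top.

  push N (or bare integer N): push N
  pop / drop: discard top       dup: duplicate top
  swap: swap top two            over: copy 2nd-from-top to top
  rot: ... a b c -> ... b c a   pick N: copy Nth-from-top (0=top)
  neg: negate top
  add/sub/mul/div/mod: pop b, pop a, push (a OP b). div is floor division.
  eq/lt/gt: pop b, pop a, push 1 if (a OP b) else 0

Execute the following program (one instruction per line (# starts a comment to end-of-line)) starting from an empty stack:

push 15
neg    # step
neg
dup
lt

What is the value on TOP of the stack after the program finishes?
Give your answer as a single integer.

Answer: 0

Derivation:
After 'push 15': [15]
After 'neg': [-15]
After 'neg': [15]
After 'dup': [15, 15]
After 'lt': [0]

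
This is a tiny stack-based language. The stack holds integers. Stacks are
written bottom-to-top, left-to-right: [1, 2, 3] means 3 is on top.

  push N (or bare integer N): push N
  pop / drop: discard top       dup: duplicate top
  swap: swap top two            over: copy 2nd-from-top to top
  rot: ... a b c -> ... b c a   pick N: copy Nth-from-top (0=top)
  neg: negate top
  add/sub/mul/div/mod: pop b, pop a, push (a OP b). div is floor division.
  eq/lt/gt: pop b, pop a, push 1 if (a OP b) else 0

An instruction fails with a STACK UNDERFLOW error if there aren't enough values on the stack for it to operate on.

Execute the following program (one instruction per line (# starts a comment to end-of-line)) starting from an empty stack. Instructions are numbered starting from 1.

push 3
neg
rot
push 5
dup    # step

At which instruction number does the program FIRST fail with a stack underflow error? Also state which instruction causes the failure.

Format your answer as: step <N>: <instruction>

Answer: step 3: rot

Derivation:
Step 1 ('push 3'): stack = [3], depth = 1
Step 2 ('neg'): stack = [-3], depth = 1
Step 3 ('rot'): needs 3 value(s) but depth is 1 — STACK UNDERFLOW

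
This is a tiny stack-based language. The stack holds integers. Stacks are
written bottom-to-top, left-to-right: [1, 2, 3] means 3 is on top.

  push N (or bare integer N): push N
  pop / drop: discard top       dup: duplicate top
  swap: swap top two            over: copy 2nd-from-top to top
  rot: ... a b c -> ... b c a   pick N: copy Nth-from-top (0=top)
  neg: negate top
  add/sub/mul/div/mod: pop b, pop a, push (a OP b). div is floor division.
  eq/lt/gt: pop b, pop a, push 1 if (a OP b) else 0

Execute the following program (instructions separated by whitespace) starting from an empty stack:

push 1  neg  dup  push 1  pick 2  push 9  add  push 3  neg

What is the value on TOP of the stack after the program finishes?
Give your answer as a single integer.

Answer: -3

Derivation:
After 'push 1': [1]
After 'neg': [-1]
After 'dup': [-1, -1]
After 'push 1': [-1, -1, 1]
After 'pick 2': [-1, -1, 1, -1]
After 'push 9': [-1, -1, 1, -1, 9]
After 'add': [-1, -1, 1, 8]
After 'push 3': [-1, -1, 1, 8, 3]
After 'neg': [-1, -1, 1, 8, -3]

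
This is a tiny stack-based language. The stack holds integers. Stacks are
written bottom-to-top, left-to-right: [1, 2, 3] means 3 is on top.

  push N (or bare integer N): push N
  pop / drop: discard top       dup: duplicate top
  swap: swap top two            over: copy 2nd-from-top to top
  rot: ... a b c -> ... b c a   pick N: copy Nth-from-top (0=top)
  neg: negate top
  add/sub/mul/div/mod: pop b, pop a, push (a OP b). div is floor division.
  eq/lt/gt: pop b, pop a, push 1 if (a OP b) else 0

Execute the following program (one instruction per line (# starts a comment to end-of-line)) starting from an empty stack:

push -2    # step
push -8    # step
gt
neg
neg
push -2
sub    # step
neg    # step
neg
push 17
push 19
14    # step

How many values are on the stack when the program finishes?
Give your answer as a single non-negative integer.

After 'push -2': stack = [-2] (depth 1)
After 'push -8': stack = [-2, -8] (depth 2)
After 'gt': stack = [1] (depth 1)
After 'neg': stack = [-1] (depth 1)
After 'neg': stack = [1] (depth 1)
After 'push -2': stack = [1, -2] (depth 2)
After 'sub': stack = [3] (depth 1)
After 'neg': stack = [-3] (depth 1)
After 'neg': stack = [3] (depth 1)
After 'push 17': stack = [3, 17] (depth 2)
After 'push 19': stack = [3, 17, 19] (depth 3)
After 'push 14': stack = [3, 17, 19, 14] (depth 4)

Answer: 4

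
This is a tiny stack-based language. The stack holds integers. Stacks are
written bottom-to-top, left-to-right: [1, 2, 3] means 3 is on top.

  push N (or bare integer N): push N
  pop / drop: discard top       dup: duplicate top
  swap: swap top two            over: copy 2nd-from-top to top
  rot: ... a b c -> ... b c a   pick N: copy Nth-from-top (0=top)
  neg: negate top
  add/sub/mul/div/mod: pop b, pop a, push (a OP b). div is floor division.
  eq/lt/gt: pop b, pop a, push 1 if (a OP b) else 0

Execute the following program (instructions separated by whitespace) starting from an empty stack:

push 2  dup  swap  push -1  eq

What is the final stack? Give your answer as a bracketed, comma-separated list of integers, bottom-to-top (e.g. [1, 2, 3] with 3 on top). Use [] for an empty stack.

Answer: [2, 0]

Derivation:
After 'push 2': [2]
After 'dup': [2, 2]
After 'swap': [2, 2]
After 'push -1': [2, 2, -1]
After 'eq': [2, 0]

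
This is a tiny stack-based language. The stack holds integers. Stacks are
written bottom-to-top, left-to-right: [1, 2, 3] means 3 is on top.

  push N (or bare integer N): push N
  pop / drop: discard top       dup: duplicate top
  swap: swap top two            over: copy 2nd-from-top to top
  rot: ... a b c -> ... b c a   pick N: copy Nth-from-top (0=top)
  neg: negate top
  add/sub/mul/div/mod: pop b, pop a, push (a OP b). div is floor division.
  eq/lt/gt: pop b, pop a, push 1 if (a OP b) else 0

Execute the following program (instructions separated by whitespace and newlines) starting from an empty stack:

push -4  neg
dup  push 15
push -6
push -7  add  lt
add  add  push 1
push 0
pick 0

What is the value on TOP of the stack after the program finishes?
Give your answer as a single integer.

Answer: 0

Derivation:
After 'push -4': [-4]
After 'neg': [4]
After 'dup': [4, 4]
After 'push 15': [4, 4, 15]
After 'push -6': [4, 4, 15, -6]
After 'push -7': [4, 4, 15, -6, -7]
After 'add': [4, 4, 15, -13]
After 'lt': [4, 4, 0]
After 'add': [4, 4]
After 'add': [8]
After 'push 1': [8, 1]
After 'push 0': [8, 1, 0]
After 'pick 0': [8, 1, 0, 0]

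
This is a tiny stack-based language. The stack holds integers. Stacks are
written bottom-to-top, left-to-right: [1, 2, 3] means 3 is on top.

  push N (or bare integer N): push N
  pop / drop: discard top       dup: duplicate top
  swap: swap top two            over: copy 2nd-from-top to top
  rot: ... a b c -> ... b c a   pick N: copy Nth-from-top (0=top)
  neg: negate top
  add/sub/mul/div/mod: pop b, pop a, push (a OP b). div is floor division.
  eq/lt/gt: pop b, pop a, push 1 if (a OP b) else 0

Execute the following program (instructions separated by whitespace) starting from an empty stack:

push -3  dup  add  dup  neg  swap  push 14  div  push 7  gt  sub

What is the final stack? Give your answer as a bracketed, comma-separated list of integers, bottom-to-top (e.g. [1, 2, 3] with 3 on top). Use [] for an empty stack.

After 'push -3': [-3]
After 'dup': [-3, -3]
After 'add': [-6]
After 'dup': [-6, -6]
After 'neg': [-6, 6]
After 'swap': [6, -6]
After 'push 14': [6, -6, 14]
After 'div': [6, -1]
After 'push 7': [6, -1, 7]
After 'gt': [6, 0]
After 'sub': [6]

Answer: [6]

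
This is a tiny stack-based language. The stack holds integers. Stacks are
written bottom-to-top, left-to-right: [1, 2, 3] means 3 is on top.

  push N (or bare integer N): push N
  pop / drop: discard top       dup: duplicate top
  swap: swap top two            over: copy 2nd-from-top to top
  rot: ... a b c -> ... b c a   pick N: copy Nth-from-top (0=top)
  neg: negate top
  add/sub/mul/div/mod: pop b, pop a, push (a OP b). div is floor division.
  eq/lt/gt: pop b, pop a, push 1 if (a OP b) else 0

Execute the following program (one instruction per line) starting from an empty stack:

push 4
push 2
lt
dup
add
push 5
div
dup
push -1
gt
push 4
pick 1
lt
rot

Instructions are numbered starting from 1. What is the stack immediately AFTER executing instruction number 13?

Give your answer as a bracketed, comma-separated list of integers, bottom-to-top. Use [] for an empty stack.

Step 1 ('push 4'): [4]
Step 2 ('push 2'): [4, 2]
Step 3 ('lt'): [0]
Step 4 ('dup'): [0, 0]
Step 5 ('add'): [0]
Step 6 ('push 5'): [0, 5]
Step 7 ('div'): [0]
Step 8 ('dup'): [0, 0]
Step 9 ('push -1'): [0, 0, -1]
Step 10 ('gt'): [0, 1]
Step 11 ('push 4'): [0, 1, 4]
Step 12 ('pick 1'): [0, 1, 4, 1]
Step 13 ('lt'): [0, 1, 0]

Answer: [0, 1, 0]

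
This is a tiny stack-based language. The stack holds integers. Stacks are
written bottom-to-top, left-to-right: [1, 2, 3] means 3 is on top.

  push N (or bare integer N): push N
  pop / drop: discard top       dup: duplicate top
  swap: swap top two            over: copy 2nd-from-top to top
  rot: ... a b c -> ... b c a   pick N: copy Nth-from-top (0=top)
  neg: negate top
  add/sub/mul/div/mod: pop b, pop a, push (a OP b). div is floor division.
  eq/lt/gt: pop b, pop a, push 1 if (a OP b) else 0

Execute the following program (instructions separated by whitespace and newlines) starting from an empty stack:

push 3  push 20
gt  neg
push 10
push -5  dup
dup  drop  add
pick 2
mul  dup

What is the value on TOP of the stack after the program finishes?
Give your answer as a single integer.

After 'push 3': [3]
After 'push 20': [3, 20]
After 'gt': [0]
After 'neg': [0]
After 'push 10': [0, 10]
After 'push -5': [0, 10, -5]
After 'dup': [0, 10, -5, -5]
After 'dup': [0, 10, -5, -5, -5]
After 'drop': [0, 10, -5, -5]
After 'add': [0, 10, -10]
After 'pick 2': [0, 10, -10, 0]
After 'mul': [0, 10, 0]
After 'dup': [0, 10, 0, 0]

Answer: 0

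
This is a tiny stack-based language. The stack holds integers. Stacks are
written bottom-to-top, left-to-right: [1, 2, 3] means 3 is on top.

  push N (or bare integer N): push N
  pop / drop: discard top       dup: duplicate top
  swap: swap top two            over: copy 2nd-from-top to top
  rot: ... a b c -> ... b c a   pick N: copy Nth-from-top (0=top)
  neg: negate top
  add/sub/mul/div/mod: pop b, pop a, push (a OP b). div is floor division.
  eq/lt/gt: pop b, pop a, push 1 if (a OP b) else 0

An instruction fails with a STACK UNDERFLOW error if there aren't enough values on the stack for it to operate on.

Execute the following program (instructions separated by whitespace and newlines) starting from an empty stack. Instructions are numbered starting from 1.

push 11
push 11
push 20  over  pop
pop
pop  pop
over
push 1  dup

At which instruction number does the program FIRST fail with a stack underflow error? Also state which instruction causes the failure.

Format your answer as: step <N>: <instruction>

Step 1 ('push 11'): stack = [11], depth = 1
Step 2 ('push 11'): stack = [11, 11], depth = 2
Step 3 ('push 20'): stack = [11, 11, 20], depth = 3
Step 4 ('over'): stack = [11, 11, 20, 11], depth = 4
Step 5 ('pop'): stack = [11, 11, 20], depth = 3
Step 6 ('pop'): stack = [11, 11], depth = 2
Step 7 ('pop'): stack = [11], depth = 1
Step 8 ('pop'): stack = [], depth = 0
Step 9 ('over'): needs 2 value(s) but depth is 0 — STACK UNDERFLOW

Answer: step 9: over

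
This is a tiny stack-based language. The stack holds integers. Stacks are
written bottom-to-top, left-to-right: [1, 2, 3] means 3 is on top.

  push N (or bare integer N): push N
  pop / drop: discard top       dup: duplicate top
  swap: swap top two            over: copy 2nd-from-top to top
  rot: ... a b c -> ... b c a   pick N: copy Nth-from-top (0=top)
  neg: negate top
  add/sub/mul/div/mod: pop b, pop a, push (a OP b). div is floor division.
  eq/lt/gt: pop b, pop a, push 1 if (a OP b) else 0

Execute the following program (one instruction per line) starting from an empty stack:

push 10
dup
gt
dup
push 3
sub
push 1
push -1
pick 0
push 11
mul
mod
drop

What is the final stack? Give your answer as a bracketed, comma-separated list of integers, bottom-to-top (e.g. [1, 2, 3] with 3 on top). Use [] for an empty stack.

Answer: [0, -3, 1]

Derivation:
After 'push 10': [10]
After 'dup': [10, 10]
After 'gt': [0]
After 'dup': [0, 0]
After 'push 3': [0, 0, 3]
After 'sub': [0, -3]
After 'push 1': [0, -3, 1]
After 'push -1': [0, -3, 1, -1]
After 'pick 0': [0, -3, 1, -1, -1]
After 'push 11': [0, -3, 1, -1, -1, 11]
After 'mul': [0, -3, 1, -1, -11]
After 'mod': [0, -3, 1, -1]
After 'drop': [0, -3, 1]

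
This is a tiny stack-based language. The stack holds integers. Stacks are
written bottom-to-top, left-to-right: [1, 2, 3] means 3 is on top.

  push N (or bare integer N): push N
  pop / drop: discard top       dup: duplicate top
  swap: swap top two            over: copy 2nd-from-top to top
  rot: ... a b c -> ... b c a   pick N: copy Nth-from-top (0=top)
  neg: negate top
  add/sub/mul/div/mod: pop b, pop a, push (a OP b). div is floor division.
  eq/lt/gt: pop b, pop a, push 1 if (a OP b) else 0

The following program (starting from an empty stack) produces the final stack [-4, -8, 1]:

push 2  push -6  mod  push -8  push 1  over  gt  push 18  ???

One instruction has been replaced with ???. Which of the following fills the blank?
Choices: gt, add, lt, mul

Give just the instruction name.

Stack before ???: [-4, -8, 1, 18]
Stack after ???:  [-4, -8, 1]
Checking each choice:
  gt: produces [-4, -8, 0]
  add: produces [-4, -8, 19]
  lt: MATCH
  mul: produces [-4, -8, 18]


Answer: lt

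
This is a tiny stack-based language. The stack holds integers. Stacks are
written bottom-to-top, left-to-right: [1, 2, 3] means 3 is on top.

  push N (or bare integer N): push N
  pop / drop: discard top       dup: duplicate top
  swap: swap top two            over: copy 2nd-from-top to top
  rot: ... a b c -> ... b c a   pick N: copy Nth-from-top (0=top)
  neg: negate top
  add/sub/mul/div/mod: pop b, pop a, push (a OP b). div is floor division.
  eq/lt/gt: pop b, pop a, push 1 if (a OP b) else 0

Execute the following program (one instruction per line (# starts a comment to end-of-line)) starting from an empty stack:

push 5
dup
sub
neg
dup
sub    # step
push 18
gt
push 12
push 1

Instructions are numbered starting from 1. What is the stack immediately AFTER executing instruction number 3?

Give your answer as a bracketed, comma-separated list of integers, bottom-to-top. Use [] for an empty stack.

Answer: [0]

Derivation:
Step 1 ('push 5'): [5]
Step 2 ('dup'): [5, 5]
Step 3 ('sub'): [0]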